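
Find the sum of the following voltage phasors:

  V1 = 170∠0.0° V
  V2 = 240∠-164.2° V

Step 1 — Convert each phasor to rectangular form:
  V1 = 170·(cos(0.0°) + j·sin(0.0°)) = 170 V
  V2 = 240·(cos(-164.2°) + j·sin(-164.2°)) = -230.9 - j65.35 V
Step 2 — Sum components: V_total = -60.93 - j65.35 V.
Step 3 — Convert to polar: |V_total| = 89.35 V, ∠V_total = -133.0°.

V_total = 89.35∠-133.0° V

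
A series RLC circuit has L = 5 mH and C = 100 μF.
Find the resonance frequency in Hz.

Step 1 — Resonance condition Im(Z)=0 gives ω₀ = 1/√(LC).
Step 2 — ω₀ = 1/√(0.005·0.0001) = 1414 rad/s.
Step 3 — f₀ = ω₀/(2π) = 225.1 Hz.

f₀ = 225.1 Hz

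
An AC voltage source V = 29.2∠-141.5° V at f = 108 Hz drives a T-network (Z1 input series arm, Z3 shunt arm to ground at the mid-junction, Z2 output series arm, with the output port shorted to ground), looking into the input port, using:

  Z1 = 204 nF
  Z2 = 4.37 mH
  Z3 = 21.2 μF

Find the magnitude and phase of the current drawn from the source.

Step 1 — Angular frequency: ω = 2π·f = 2π·108 = 678.6 rad/s.
Step 2 — Component impedances:
  Z1: Z = 1/(jωC) = -j/(ω·C) = 0 - j7224 Ω
  Z2: Z = jωL = j·678.6·0.00437 = 0 + j2.965 Ω
  Z3: Z = 1/(jωC) = -j/(ω·C) = 0 - j69.51 Ω
Step 3 — With the output port shorted to ground, the output series arm Z2 runs from the junction to ground; the shunt arm Z3 also runs from the junction to ground. They appear in parallel: Z3 || Z2 = 0 + j3.098 Ω.
Step 4 — Series with input arm Z1: Z_in = Z1 + (Z3 || Z2) = 0 - j7221 Ω = 7221∠-90.0° Ω.
Step 5 — Source phasor: V = 29.2∠-141.5° V = -22.85 - j18.18 V.
Step 6 — Ohm's law: I = V / Z_total = (-22.85 - j18.18) / (0 - j7221) = 0.002517 - j0.003165 A.
Step 7 — Convert to polar: |I| = 0.004044 A, ∠I = -51.5°.

I = 0.004044∠-51.5° A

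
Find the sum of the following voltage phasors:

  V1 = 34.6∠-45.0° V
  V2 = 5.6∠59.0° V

Step 1 — Convert each phasor to rectangular form:
  V1 = 34.6·(cos(-45.0°) + j·sin(-45.0°)) = 24.47 - j24.47 V
  V2 = 5.6·(cos(59.0°) + j·sin(59.0°)) = 2.884 + j4.8 V
Step 2 — Sum components: V_total = 27.35 - j19.67 V.
Step 3 — Convert to polar: |V_total| = 33.69 V, ∠V_total = -35.7°.

V_total = 33.69∠-35.7° V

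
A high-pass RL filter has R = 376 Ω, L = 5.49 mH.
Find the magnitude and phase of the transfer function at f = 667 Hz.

Step 1 — Angular frequency: ω = 2π·667 = 4191 rad/s.
Step 2 — Transfer function: H(jω) = jωL/(R + jωL).
Step 3 — Numerator jωL = j·23.01; denominator R + jωL = 376 + j23.01.
Step 4 — H = 0.00373 + j0.06096.
Step 5 — Magnitude: |H| = 0.06108 (-24.3 dB); phase: φ = 86.5°.

|H| = 0.06108 (-24.3 dB), φ = 86.5°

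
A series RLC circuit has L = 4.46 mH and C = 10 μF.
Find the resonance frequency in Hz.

Step 1 — Resonance condition Im(Z)=0 gives ω₀ = 1/√(LC).
Step 2 — ω₀ = 1/√(0.00446·1e-05) = 4735 rad/s.
Step 3 — f₀ = ω₀/(2π) = 753.6 Hz.

f₀ = 753.6 Hz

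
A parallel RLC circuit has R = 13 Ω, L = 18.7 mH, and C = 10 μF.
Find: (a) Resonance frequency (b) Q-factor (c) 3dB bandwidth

Step 1 — Resonance: ω₀ = 1/√(LC) = 1/√(0.0187·1e-05) = 2312 rad/s.
Step 2 — f₀ = ω₀/(2π) = 368 Hz.
Step 3 — Parallel Q: Q = R/(ω₀L) = 13/(2312·0.0187) = 0.3006.
Step 4 — Bandwidth: Δω = ω₀/Q = 7692 rad/s; BW = Δω/(2π) = 1224 Hz.

(a) f₀ = 368 Hz  (b) Q = 0.3006  (c) BW = 1224 Hz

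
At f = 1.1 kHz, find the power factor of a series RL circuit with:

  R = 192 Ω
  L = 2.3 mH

Step 1 — Angular frequency: ω = 2π·f = 2π·1100 = 6912 rad/s.
Step 2 — Component impedances:
  R: Z = R = 192 Ω
  L: Z = jωL = j·6912·0.0023 = 0 + j15.9 Ω
Step 3 — Series combination: Z_total = R + L = 192 + j15.9 Ω = 192.7∠4.7° Ω.
Step 4 — Power factor: PF = cos(φ) = Re(Z)/|Z| = 192/192.66 = 0.9966.
Step 5 — Type: Im(Z) = 15.9 ⇒ lagging (phase φ = 4.7°).

PF = 0.9966 (lagging, φ = 4.7°)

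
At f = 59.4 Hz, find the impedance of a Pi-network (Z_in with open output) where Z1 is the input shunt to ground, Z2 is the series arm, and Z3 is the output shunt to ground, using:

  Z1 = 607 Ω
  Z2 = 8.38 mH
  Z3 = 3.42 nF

Step 1 — Angular frequency: ω = 2π·f = 2π·59.4 = 373.2 rad/s.
Step 2 — Component impedances:
  Z1: Z = R = 607 Ω
  Z2: Z = jωL = j·373.2·0.00838 = 0 + j3.128 Ω
  Z3: Z = 1/(jωC) = -j/(ω·C) = 0 - j7.834e+05 Ω
Step 3 — With open output, the series arm Z2 and the output shunt Z3 appear in series to ground: Z2 + Z3 = 0 - j7.834e+05 Ω.
Step 4 — Parallel with input shunt Z1: Z_in = Z1 || (Z2 + Z3) = 607 - j0.4703 Ω = 607∠-0.0° Ω.

Z = 607 - j0.4703 Ω = 607∠-0.0° Ω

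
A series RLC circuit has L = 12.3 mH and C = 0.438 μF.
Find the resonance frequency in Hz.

Step 1 — Resonance condition Im(Z)=0 gives ω₀ = 1/√(LC).
Step 2 — ω₀ = 1/√(0.0123·4.38e-07) = 1.362e+04 rad/s.
Step 3 — f₀ = ω₀/(2π) = 2168 Hz.

f₀ = 2168 Hz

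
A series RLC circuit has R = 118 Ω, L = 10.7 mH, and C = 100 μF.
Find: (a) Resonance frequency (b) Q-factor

Step 1 — Resonance condition Im(Z)=0 gives ω₀ = 1/√(LC).
Step 2 — ω₀ = 1/√(0.0107·0.0001) = 966.7 rad/s.
Step 3 — f₀ = ω₀/(2π) = 153.9 Hz.
Step 4 — Series Q: Q = ω₀L/R = 966.7·0.0107/118 = 0.08766.

(a) f₀ = 153.9 Hz  (b) Q = 0.08766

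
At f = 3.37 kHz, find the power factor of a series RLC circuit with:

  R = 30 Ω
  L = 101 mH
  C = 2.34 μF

Step 1 — Angular frequency: ω = 2π·f = 2π·3370 = 2.117e+04 rad/s.
Step 2 — Component impedances:
  R: Z = R = 30 Ω
  L: Z = jωL = j·2.117e+04·0.101 = 0 + j2139 Ω
  C: Z = 1/(jωC) = -j/(ω·C) = 0 - j20.18 Ω
Step 3 — Series combination: Z_total = R + L + C = 30 + j2118 Ω = 2119∠89.2° Ω.
Step 4 — Power factor: PF = cos(φ) = Re(Z)/|Z| = 30/2119 = 0.01416.
Step 5 — Type: Im(Z) = 2118 ⇒ lagging (phase φ = 89.2°).

PF = 0.01416 (lagging, φ = 89.2°)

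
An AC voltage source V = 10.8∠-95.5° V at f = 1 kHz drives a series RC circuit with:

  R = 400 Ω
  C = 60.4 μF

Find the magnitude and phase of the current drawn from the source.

Step 1 — Angular frequency: ω = 2π·f = 2π·1000 = 6283 rad/s.
Step 2 — Component impedances:
  R: Z = R = 400 Ω
  C: Z = 1/(jωC) = -j/(ω·C) = 0 - j2.635 Ω
Step 3 — Series combination: Z_total = R + C = 400 - j2.635 Ω = 400∠-0.4° Ω.
Step 4 — Source phasor: V = 10.8∠-95.5° V = -1.035 - j10.75 V.
Step 5 — Ohm's law: I = V / Z_total = (-1.035 - j10.75) / (400 - j2.635) = -0.002411 - j0.02689 A.
Step 6 — Convert to polar: |I| = 0.027 A, ∠I = -95.1°.

I = 0.027∠-95.1° A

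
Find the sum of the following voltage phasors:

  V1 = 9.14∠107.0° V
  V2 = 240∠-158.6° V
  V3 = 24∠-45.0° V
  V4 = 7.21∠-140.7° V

Step 1 — Convert each phasor to rectangular form:
  V1 = 9.14·(cos(107.0°) + j·sin(107.0°)) = -2.672 + j8.741 V
  V2 = 240·(cos(-158.6°) + j·sin(-158.6°)) = -223.5 - j87.57 V
  V3 = 24·(cos(-45.0°) + j·sin(-45.0°)) = 16.97 - j16.97 V
  V4 = 7.21·(cos(-140.7°) + j·sin(-140.7°)) = -5.579 - j4.567 V
Step 2 — Sum components: V_total = -214.7 - j100.4 V.
Step 3 — Convert to polar: |V_total| = 237 V, ∠V_total = -154.9°.

V_total = 237∠-154.9° V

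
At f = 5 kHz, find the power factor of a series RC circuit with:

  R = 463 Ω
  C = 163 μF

Step 1 — Angular frequency: ω = 2π·f = 2π·5000 = 3.142e+04 rad/s.
Step 2 — Component impedances:
  R: Z = R = 463 Ω
  C: Z = 1/(jωC) = -j/(ω·C) = 0 - j0.1953 Ω
Step 3 — Series combination: Z_total = R + C = 463 - j0.1953 Ω = 463∠-0.0° Ω.
Step 4 — Power factor: PF = cos(φ) = Re(Z)/|Z| = 463/463 = 1.
Step 5 — Type: Im(Z) = -0.1953 ⇒ leading (phase φ = -0.0°).

PF = 1 (leading, φ = -0.0°)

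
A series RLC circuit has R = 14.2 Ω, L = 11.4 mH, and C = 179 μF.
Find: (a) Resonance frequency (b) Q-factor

Step 1 — Resonance condition Im(Z)=0 gives ω₀ = 1/√(LC).
Step 2 — ω₀ = 1/√(0.0114·0.000179) = 700 rad/s.
Step 3 — f₀ = ω₀/(2π) = 111.4 Hz.
Step 4 — Series Q: Q = ω₀L/R = 700·0.0114/14.2 = 0.562.

(a) f₀ = 111.4 Hz  (b) Q = 0.562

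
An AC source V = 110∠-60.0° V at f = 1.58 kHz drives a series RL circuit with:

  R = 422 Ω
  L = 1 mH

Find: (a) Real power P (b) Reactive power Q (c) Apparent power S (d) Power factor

Step 1 — Angular frequency: ω = 2π·f = 2π·1580 = 9927 rad/s.
Step 2 — Component impedances:
  R: Z = R = 422 Ω
  L: Z = jωL = j·9927·0.001 = 0 + j9.927 Ω
Step 3 — Series combination: Z_total = R + L = 422 + j9.927 Ω = 422.1∠1.3° Ω.
Step 4 — Source phasor: V = 110∠-60.0° V = 55 - j95.26 V.
Step 5 — Current: I = V / Z = 0.125 - j0.2287 A = 0.2606∠-61.3° A.
Step 6 — Complex power: S = V·I* = 28.66 + j0.6742 VA.
Step 7 — Real power: P = Re(S) = 28.66 W.
Step 8 — Reactive power: Q = Im(S) = 0.6742 VAR.
Step 9 — Apparent power: |S| = 28.67 VA.
Step 10 — Power factor: PF = P/|S| = 0.9997 (lagging).

(a) P = 28.66 W  (b) Q = 0.6742 VAR  (c) S = 28.67 VA  (d) PF = 0.9997 (lagging)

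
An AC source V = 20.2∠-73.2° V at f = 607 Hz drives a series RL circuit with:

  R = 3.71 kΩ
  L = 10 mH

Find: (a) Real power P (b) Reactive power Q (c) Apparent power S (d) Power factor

Step 1 — Angular frequency: ω = 2π·f = 2π·607 = 3814 rad/s.
Step 2 — Component impedances:
  R: Z = R = 3710 Ω
  L: Z = jωL = j·3814·0.01 = 0 + j38.14 Ω
Step 3 — Series combination: Z_total = R + L = 3710 + j38.14 Ω = 3710∠0.6° Ω.
Step 4 — Source phasor: V = 20.2∠-73.2° V = 5.838 - j19.34 V.
Step 5 — Current: I = V / Z = 0.00152 - j0.005228 A = 0.005444∠-73.8° A.
Step 6 — Complex power: S = V·I* = 0.11 + j0.001131 VA.
Step 7 — Real power: P = Re(S) = 0.11 W.
Step 8 — Reactive power: Q = Im(S) = 0.001131 VAR.
Step 9 — Apparent power: |S| = 0.11 VA.
Step 10 — Power factor: PF = P/|S| = 0.9999 (lagging).

(a) P = 0.11 W  (b) Q = 0.001131 VAR  (c) S = 0.11 VA  (d) PF = 0.9999 (lagging)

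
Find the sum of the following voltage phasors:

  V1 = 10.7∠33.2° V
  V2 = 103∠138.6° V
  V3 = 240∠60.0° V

Step 1 — Convert each phasor to rectangular form:
  V1 = 10.7·(cos(33.2°) + j·sin(33.2°)) = 8.953 + j5.859 V
  V2 = 103·(cos(138.6°) + j·sin(138.6°)) = -77.26 + j68.12 V
  V3 = 240·(cos(60.0°) + j·sin(60.0°)) = 120 + j207.8 V
Step 2 — Sum components: V_total = 51.69 + j281.8 V.
Step 3 — Convert to polar: |V_total| = 286.5 V, ∠V_total = 79.6°.

V_total = 286.5∠79.6° V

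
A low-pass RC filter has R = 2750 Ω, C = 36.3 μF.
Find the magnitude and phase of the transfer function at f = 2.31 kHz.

Step 1 — Angular frequency: ω = 2π·2310 = 1.451e+04 rad/s.
Step 2 — Transfer function: H(jω) = 1/(1 + jωRC).
Step 3 — Denominator: 1 + jωRC = 1 + j·1.451e+04·2750·3.63e-05 = 1 + j1449.
Step 4 — H = 4.764e-07 - j0.0006902.
Step 5 — Magnitude: |H| = 0.0006902 (-63.2 dB); phase: φ = -90.0°.

|H| = 0.0006902 (-63.2 dB), φ = -90.0°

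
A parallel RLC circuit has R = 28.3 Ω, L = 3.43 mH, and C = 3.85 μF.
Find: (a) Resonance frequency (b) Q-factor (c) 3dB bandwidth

Step 1 — Resonance: ω₀ = 1/√(LC) = 1/√(0.00343·3.85e-06) = 8702 rad/s.
Step 2 — f₀ = ω₀/(2π) = 1385 Hz.
Step 3 — Parallel Q: Q = R/(ω₀L) = 28.3/(8702·0.00343) = 0.9481.
Step 4 — Bandwidth: Δω = ω₀/Q = 9178 rad/s; BW = Δω/(2π) = 1461 Hz.

(a) f₀ = 1385 Hz  (b) Q = 0.9481  (c) BW = 1461 Hz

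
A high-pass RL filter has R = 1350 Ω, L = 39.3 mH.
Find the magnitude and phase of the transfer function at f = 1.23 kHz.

Step 1 — Angular frequency: ω = 2π·1230 = 7728 rad/s.
Step 2 — Transfer function: H(jω) = jωL/(R + jωL).
Step 3 — Numerator jωL = j·303.7; denominator R + jωL = 1350 + j303.7.
Step 4 — H = 0.04818 + j0.2141.
Step 5 — Magnitude: |H| = 0.2195 (-13.2 dB); phase: φ = 77.3°.

|H| = 0.2195 (-13.2 dB), φ = 77.3°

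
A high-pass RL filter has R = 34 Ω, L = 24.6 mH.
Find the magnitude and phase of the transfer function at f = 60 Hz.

Step 1 — Angular frequency: ω = 2π·60 = 377 rad/s.
Step 2 — Transfer function: H(jω) = jωL/(R + jωL).
Step 3 — Numerator jωL = j·9.274; denominator R + jωL = 34 + j9.274.
Step 4 — H = 0.06925 + j0.2539.
Step 5 — Magnitude: |H| = 0.2632 (-11.6 dB); phase: φ = 74.7°.

|H| = 0.2632 (-11.6 dB), φ = 74.7°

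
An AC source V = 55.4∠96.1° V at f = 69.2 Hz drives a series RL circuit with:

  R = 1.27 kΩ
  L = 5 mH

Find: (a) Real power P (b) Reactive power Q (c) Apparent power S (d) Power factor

Step 1 — Angular frequency: ω = 2π·f = 2π·69.2 = 434.8 rad/s.
Step 2 — Component impedances:
  R: Z = R = 1270 Ω
  L: Z = jωL = j·434.8·0.005 = 0 + j2.174 Ω
Step 3 — Series combination: Z_total = R + L = 1270 + j2.174 Ω = 1270∠0.1° Ω.
Step 4 — Source phasor: V = 55.4∠96.1° V = -5.887 + j55.09 V.
Step 5 — Current: I = V / Z = -0.004561 + j0.04338 A = 0.04362∠96.0° A.
Step 6 — Complex power: S = V·I* = 2.417 + j0.004137 VA.
Step 7 — Real power: P = Re(S) = 2.417 W.
Step 8 — Reactive power: Q = Im(S) = 0.004137 VAR.
Step 9 — Apparent power: |S| = 2.417 VA.
Step 10 — Power factor: PF = P/|S| = 1 (lagging).

(a) P = 2.417 W  (b) Q = 0.004137 VAR  (c) S = 2.417 VA  (d) PF = 1 (lagging)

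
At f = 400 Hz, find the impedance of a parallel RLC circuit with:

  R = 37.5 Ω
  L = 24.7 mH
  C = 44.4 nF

Step 1 — Angular frequency: ω = 2π·f = 2π·400 = 2513 rad/s.
Step 2 — Component impedances:
  R: Z = R = 37.5 Ω
  L: Z = jωL = j·2513·0.0247 = 0 + j62.08 Ω
  C: Z = 1/(jωC) = -j/(ω·C) = 0 - j8961 Ω
Step 3 — Parallel combination: 1/Z_total = 1/R + 1/L + 1/C; Z_total = 27.58 + j16.54 Ω = 32.16∠31.0° Ω.

Z = 27.58 + j16.54 Ω = 32.16∠31.0° Ω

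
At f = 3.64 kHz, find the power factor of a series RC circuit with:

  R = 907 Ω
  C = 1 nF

Step 1 — Angular frequency: ω = 2π·f = 2π·3640 = 2.287e+04 rad/s.
Step 2 — Component impedances:
  R: Z = R = 907 Ω
  C: Z = 1/(jωC) = -j/(ω·C) = 0 - j4.372e+04 Ω
Step 3 — Series combination: Z_total = R + C = 907 - j4.372e+04 Ω = 4.373e+04∠-88.8° Ω.
Step 4 — Power factor: PF = cos(φ) = Re(Z)/|Z| = 907/4.373e+04 = 0.02074.
Step 5 — Type: Im(Z) = -4.372e+04 ⇒ leading (phase φ = -88.8°).

PF = 0.02074 (leading, φ = -88.8°)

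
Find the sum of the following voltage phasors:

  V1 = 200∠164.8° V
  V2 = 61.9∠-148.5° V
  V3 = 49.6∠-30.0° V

Step 1 — Convert each phasor to rectangular form:
  V1 = 200·(cos(164.8°) + j·sin(164.8°)) = -193 + j52.44 V
  V2 = 61.9·(cos(-148.5°) + j·sin(-148.5°)) = -52.78 - j32.34 V
  V3 = 49.6·(cos(-30.0°) + j·sin(-30.0°)) = 42.95 - j24.8 V
Step 2 — Sum components: V_total = -202.8 - j4.705 V.
Step 3 — Convert to polar: |V_total| = 202.9 V, ∠V_total = -178.7°.

V_total = 202.9∠-178.7° V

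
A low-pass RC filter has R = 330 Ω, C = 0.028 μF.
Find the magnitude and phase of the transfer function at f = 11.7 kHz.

Step 1 — Angular frequency: ω = 2π·1.17e+04 = 7.351e+04 rad/s.
Step 2 — Transfer function: H(jω) = 1/(1 + jωRC).
Step 3 — Denominator: 1 + jωRC = 1 + j·7.351e+04·330·2.8e-08 = 1 + j0.6793.
Step 4 — H = 0.6843 - j0.4648.
Step 5 — Magnitude: |H| = 0.8272 (-1.6 dB); phase: φ = -34.2°.

|H| = 0.8272 (-1.6 dB), φ = -34.2°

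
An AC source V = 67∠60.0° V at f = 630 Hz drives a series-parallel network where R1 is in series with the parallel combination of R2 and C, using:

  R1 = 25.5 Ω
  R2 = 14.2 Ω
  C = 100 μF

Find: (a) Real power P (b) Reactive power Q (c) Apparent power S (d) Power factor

Step 1 — Angular frequency: ω = 2π·f = 2π·630 = 3958 rad/s.
Step 2 — Component impedances:
  R1: Z = R = 25.5 Ω
  R2: Z = R = 14.2 Ω
  C: Z = 1/(jωC) = -j/(ω·C) = 0 - j2.526 Ω
Step 3 — Parallel branch: R2 || C = 1/(1/R2 + 1/C) = 0.4357 - j2.449 Ω.
Step 4 — Series with R1: Z_total = R1 + (R2 || C) = 25.94 - j2.449 Ω = 26.05∠-5.4° Ω.
Step 5 — Source phasor: V = 67∠60.0° V = 33.5 + j58.02 V.
Step 6 — Current: I = V / Z = 1.071 + j2.338 A = 2.572∠65.4° A.
Step 7 — Complex power: S = V·I* = 171.6 - j16.2 VA.
Step 8 — Real power: P = Re(S) = 171.6 W.
Step 9 — Reactive power: Q = Im(S) = -16.2 VAR.
Step 10 — Apparent power: |S| = 172.3 VA.
Step 11 — Power factor: PF = P/|S| = 0.9956 (leading).

(a) P = 171.6 W  (b) Q = -16.2 VAR  (c) S = 172.3 VA  (d) PF = 0.9956 (leading)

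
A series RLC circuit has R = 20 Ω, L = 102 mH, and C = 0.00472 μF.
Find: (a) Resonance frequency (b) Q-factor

Step 1 — Resonance condition Im(Z)=0 gives ω₀ = 1/√(LC).
Step 2 — ω₀ = 1/√(0.102·4.72e-09) = 4.558e+04 rad/s.
Step 3 — f₀ = ω₀/(2π) = 7254 Hz.
Step 4 — Series Q: Q = ω₀L/R = 4.558e+04·0.102/20 = 232.4.

(a) f₀ = 7254 Hz  (b) Q = 232.4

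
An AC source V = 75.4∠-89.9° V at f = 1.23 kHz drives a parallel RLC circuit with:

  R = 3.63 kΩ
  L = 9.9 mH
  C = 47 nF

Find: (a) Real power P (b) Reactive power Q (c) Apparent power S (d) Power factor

Step 1 — Angular frequency: ω = 2π·f = 2π·1230 = 7728 rad/s.
Step 2 — Component impedances:
  R: Z = R = 3630 Ω
  L: Z = jωL = j·7728·0.0099 = 0 + j76.51 Ω
  C: Z = 1/(jωC) = -j/(ω·C) = 0 - j2753 Ω
Step 3 — Parallel combination: 1/Z_total = 1/R + 1/L + 1/C; Z_total = 1.705 + j78.66 Ω = 78.68∠88.8° Ω.
Step 4 — Source phasor: V = 75.4∠-89.9° V = 0.1316 - j75.4 V.
Step 5 — Current: I = V / Z = -0.9581 - j0.02244 A = 0.9583∠-178.7° A.
Step 6 — Complex power: S = V·I* = 1.566 + j72.24 VA.
Step 7 — Real power: P = Re(S) = 1.566 W.
Step 8 — Reactive power: Q = Im(S) = 72.24 VAR.
Step 9 — Apparent power: |S| = 72.26 VA.
Step 10 — Power factor: PF = P/|S| = 0.02167 (lagging).

(a) P = 1.566 W  (b) Q = 72.24 VAR  (c) S = 72.26 VA  (d) PF = 0.02167 (lagging)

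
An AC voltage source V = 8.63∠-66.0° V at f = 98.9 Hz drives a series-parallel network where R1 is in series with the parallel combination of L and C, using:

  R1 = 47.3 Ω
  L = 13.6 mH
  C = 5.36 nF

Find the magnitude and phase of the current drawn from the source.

Step 1 — Angular frequency: ω = 2π·f = 2π·98.9 = 621.4 rad/s.
Step 2 — Component impedances:
  R1: Z = R = 47.3 Ω
  L: Z = jωL = j·621.4·0.0136 = 0 + j8.451 Ω
  C: Z = 1/(jωC) = -j/(ω·C) = 0 - j3.002e+05 Ω
Step 3 — Parallel branch: L || C = 1/(1/L + 1/C) = 0 + j8.451 Ω.
Step 4 — Series with R1: Z_total = R1 + (L || C) = 47.3 + j8.451 Ω = 48.05∠10.1° Ω.
Step 5 — Source phasor: V = 8.63∠-66.0° V = 3.51 - j7.884 V.
Step 6 — Ohm's law: I = V / Z_total = (3.51 - j7.884) / (47.3 + j8.451) = 0.04305 - j0.1744 A.
Step 7 — Convert to polar: |I| = 0.1796 A, ∠I = -76.1°.

I = 0.1796∠-76.1° A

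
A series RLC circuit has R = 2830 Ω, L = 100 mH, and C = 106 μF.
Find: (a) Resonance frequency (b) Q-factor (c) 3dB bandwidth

Step 1 — Resonance: ω₀ = 1/√(LC) = 1/√(0.1·0.000106) = 307.1 rad/s.
Step 2 — f₀ = ω₀/(2π) = 48.88 Hz.
Step 3 — Series Q: Q = ω₀L/R = 307.1·0.1/2830 = 0.01085.
Step 4 — Bandwidth: Δω = ω₀/Q = 2.83e+04 rad/s; BW = Δω/(2π) = 4504 Hz.

(a) f₀ = 48.88 Hz  (b) Q = 0.01085  (c) BW = 4504 Hz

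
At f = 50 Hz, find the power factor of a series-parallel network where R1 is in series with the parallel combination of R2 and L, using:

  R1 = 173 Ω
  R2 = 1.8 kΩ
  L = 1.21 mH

Step 1 — Angular frequency: ω = 2π·f = 2π·50 = 314.2 rad/s.
Step 2 — Component impedances:
  R1: Z = R = 173 Ω
  R2: Z = R = 1800 Ω
  L: Z = jωL = j·314.2·0.00121 = 0 + j0.3801 Ω
Step 3 — Parallel branch: R2 || L = 1/(1/R2 + 1/L) = 8.028e-05 + j0.3801 Ω.
Step 4 — Series with R1: Z_total = R1 + (R2 || L) = 173 + j0.3801 Ω = 173∠0.1° Ω.
Step 5 — Power factor: PF = cos(φ) = Re(Z)/|Z| = 173/173 = 1.
Step 6 — Type: Im(Z) = 0.3801 ⇒ lagging (phase φ = 0.1°).

PF = 1 (lagging, φ = 0.1°)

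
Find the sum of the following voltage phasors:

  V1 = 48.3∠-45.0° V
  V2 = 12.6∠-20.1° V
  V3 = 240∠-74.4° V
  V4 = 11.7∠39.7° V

Step 1 — Convert each phasor to rectangular form:
  V1 = 48.3·(cos(-45.0°) + j·sin(-45.0°)) = 34.15 - j34.15 V
  V2 = 12.6·(cos(-20.1°) + j·sin(-20.1°)) = 11.83 - j4.33 V
  V3 = 240·(cos(-74.4°) + j·sin(-74.4°)) = 64.54 - j231.2 V
  V4 = 11.7·(cos(39.7°) + j·sin(39.7°)) = 9.002 + j7.474 V
Step 2 — Sum components: V_total = 119.5 - j262.2 V.
Step 3 — Convert to polar: |V_total| = 288.1 V, ∠V_total = -65.5°.

V_total = 288.1∠-65.5° V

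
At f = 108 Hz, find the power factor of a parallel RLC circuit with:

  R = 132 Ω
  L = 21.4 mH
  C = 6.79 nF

Step 1 — Angular frequency: ω = 2π·f = 2π·108 = 678.6 rad/s.
Step 2 — Component impedances:
  R: Z = R = 132 Ω
  L: Z = jωL = j·678.6·0.0214 = 0 + j14.52 Ω
  C: Z = 1/(jωC) = -j/(ω·C) = 0 - j2.17e+05 Ω
Step 3 — Parallel combination: 1/Z_total = 1/R + 1/L + 1/C; Z_total = 1.579 + j14.35 Ω = 14.44∠83.7° Ω.
Step 4 — Power factor: PF = cos(φ) = Re(Z)/|Z| = 1.5787/14.436 = 0.1094.
Step 5 — Type: Im(Z) = 14.35 ⇒ lagging (phase φ = 83.7°).

PF = 0.1094 (lagging, φ = 83.7°)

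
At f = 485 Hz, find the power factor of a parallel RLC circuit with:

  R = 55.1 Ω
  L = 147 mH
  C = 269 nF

Step 1 — Angular frequency: ω = 2π·f = 2π·485 = 3047 rad/s.
Step 2 — Component impedances:
  R: Z = R = 55.1 Ω
  L: Z = jωL = j·3047·0.147 = 0 + j448 Ω
  C: Z = 1/(jωC) = -j/(ω·C) = 0 - j1220 Ω
Step 3 — Parallel combination: 1/Z_total = 1/R + 1/L + 1/C; Z_total = 54.77 + j4.263 Ω = 54.93∠4.5° Ω.
Step 4 — Power factor: PF = cos(φ) = Re(Z)/|Z| = 54.768/54.934 = 0.997.
Step 5 — Type: Im(Z) = 4.263 ⇒ lagging (phase φ = 4.5°).

PF = 0.997 (lagging, φ = 4.5°)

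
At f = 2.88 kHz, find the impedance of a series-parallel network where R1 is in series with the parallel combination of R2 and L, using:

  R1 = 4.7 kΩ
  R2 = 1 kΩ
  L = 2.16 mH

Step 1 — Angular frequency: ω = 2π·f = 2π·2880 = 1.81e+04 rad/s.
Step 2 — Component impedances:
  R1: Z = R = 4700 Ω
  R2: Z = R = 1000 Ω
  L: Z = jωL = j·1.81e+04·0.00216 = 0 + j39.09 Ω
Step 3 — Parallel branch: R2 || L = 1/(1/R2 + 1/L) = 1.525 + j39.03 Ω.
Step 4 — Series with R1: Z_total = R1 + (R2 || L) = 4702 + j39.03 Ω = 4702∠0.5° Ω.

Z = 4702 + j39.03 Ω = 4702∠0.5° Ω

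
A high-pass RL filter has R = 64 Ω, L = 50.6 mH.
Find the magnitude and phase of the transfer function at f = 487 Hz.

Step 1 — Angular frequency: ω = 2π·487 = 3060 rad/s.
Step 2 — Transfer function: H(jω) = jωL/(R + jωL).
Step 3 — Numerator jωL = j·154.8; denominator R + jωL = 64 + j154.8.
Step 4 — H = 0.8541 + j0.353.
Step 5 — Magnitude: |H| = 0.9242 (-0.7 dB); phase: φ = 22.5°.

|H| = 0.9242 (-0.7 dB), φ = 22.5°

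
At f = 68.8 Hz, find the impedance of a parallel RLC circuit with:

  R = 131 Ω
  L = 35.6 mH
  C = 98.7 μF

Step 1 — Angular frequency: ω = 2π·f = 2π·68.8 = 432.3 rad/s.
Step 2 — Component impedances:
  R: Z = R = 131 Ω
  L: Z = jωL = j·432.3·0.0356 = 0 + j15.39 Ω
  C: Z = 1/(jωC) = -j/(ω·C) = 0 - j23.44 Ω
Step 3 — Parallel combination: 1/Z_total = 1/R + 1/L + 1/C; Z_total = 13.72 + j40.12 Ω = 42.4∠71.1° Ω.

Z = 13.72 + j40.12 Ω = 42.4∠71.1° Ω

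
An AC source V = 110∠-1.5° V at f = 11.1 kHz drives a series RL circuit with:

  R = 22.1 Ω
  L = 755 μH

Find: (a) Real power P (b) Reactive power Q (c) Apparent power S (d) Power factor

Step 1 — Angular frequency: ω = 2π·f = 2π·1.11e+04 = 6.974e+04 rad/s.
Step 2 — Component impedances:
  R: Z = R = 22.1 Ω
  L: Z = jωL = j·6.974e+04·0.000755 = 0 + j52.66 Ω
Step 3 — Series combination: Z_total = R + L = 22.1 + j52.66 Ω = 57.11∠67.2° Ω.
Step 4 — Source phasor: V = 110∠-1.5° V = 110 - j2.879 V.
Step 5 — Current: I = V / Z = 0.6987 - j1.795 A = 1.926∠-68.7° A.
Step 6 — Complex power: S = V·I* = 82 + j195.4 VA.
Step 7 — Real power: P = Re(S) = 82 W.
Step 8 — Reactive power: Q = Im(S) = 195.4 VAR.
Step 9 — Apparent power: |S| = 211.9 VA.
Step 10 — Power factor: PF = P/|S| = 0.387 (lagging).

(a) P = 82 W  (b) Q = 195.4 VAR  (c) S = 211.9 VA  (d) PF = 0.387 (lagging)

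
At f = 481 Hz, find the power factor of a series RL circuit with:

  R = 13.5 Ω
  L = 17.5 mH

Step 1 — Angular frequency: ω = 2π·f = 2π·481 = 3022 rad/s.
Step 2 — Component impedances:
  R: Z = R = 13.5 Ω
  L: Z = jωL = j·3022·0.0175 = 0 + j52.89 Ω
Step 3 — Series combination: Z_total = R + L = 13.5 + j52.89 Ω = 54.58∠75.7° Ω.
Step 4 — Power factor: PF = cos(φ) = Re(Z)/|Z| = 13.5/54.58 = 0.2473.
Step 5 — Type: Im(Z) = 52.89 ⇒ lagging (phase φ = 75.7°).

PF = 0.2473 (lagging, φ = 75.7°)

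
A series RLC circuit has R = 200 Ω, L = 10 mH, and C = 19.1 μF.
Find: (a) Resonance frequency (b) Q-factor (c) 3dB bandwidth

Step 1 — Resonance: ω₀ = 1/√(LC) = 1/√(0.01·1.91e-05) = 2288 rad/s.
Step 2 — f₀ = ω₀/(2π) = 364.2 Hz.
Step 3 — Series Q: Q = ω₀L/R = 2288·0.01/200 = 0.1144.
Step 4 — Bandwidth: Δω = ω₀/Q = 2e+04 rad/s; BW = Δω/(2π) = 3183 Hz.

(a) f₀ = 364.2 Hz  (b) Q = 0.1144  (c) BW = 3183 Hz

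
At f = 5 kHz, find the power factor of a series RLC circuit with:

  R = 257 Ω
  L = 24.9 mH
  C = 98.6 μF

Step 1 — Angular frequency: ω = 2π·f = 2π·5000 = 3.142e+04 rad/s.
Step 2 — Component impedances:
  R: Z = R = 257 Ω
  L: Z = jωL = j·3.142e+04·0.0249 = 0 + j782.3 Ω
  C: Z = 1/(jωC) = -j/(ω·C) = 0 - j0.3228 Ω
Step 3 — Series combination: Z_total = R + L + C = 257 + j781.9 Ω = 823.1∠71.8° Ω.
Step 4 — Power factor: PF = cos(φ) = Re(Z)/|Z| = 257/823.1 = 0.3122.
Step 5 — Type: Im(Z) = 781.9 ⇒ lagging (phase φ = 71.8°).

PF = 0.3122 (lagging, φ = 71.8°)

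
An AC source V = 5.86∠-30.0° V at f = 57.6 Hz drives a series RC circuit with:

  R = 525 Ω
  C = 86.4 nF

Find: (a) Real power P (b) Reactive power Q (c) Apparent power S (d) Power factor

Step 1 — Angular frequency: ω = 2π·f = 2π·57.6 = 361.9 rad/s.
Step 2 — Component impedances:
  R: Z = R = 525 Ω
  C: Z = 1/(jωC) = -j/(ω·C) = 0 - j3.198e+04 Ω
Step 3 — Series combination: Z_total = R + C = 525 - j3.198e+04 Ω = 3.198e+04∠-89.1° Ω.
Step 4 — Source phasor: V = 5.86∠-30.0° V = 5.075 - j2.93 V.
Step 5 — Current: I = V / Z = 9.42e-05 + j0.0001571 A = 0.0001832∠59.1° A.
Step 6 — Complex power: S = V·I* = 1.762e-05 - j0.001073 VA.
Step 7 — Real power: P = Re(S) = 1.762e-05 W.
Step 8 — Reactive power: Q = Im(S) = -0.001073 VAR.
Step 9 — Apparent power: |S| = 0.001074 VA.
Step 10 — Power factor: PF = P/|S| = 0.01641 (leading).

(a) P = 1.762e-05 W  (b) Q = -0.001073 VAR  (c) S = 0.001074 VA  (d) PF = 0.01641 (leading)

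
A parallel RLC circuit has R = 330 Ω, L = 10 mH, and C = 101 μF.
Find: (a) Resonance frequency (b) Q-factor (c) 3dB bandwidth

Step 1 — Resonance: ω₀ = 1/√(LC) = 1/√(0.01·0.000101) = 995 rad/s.
Step 2 — f₀ = ω₀/(2π) = 158.4 Hz.
Step 3 — Parallel Q: Q = R/(ω₀L) = 330/(995·0.01) = 33.16.
Step 4 — Bandwidth: Δω = ω₀/Q = 30 rad/s; BW = Δω/(2π) = 4.775 Hz.

(a) f₀ = 158.4 Hz  (b) Q = 33.16  (c) BW = 4.775 Hz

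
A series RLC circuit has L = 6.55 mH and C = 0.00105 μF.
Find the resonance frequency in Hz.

Step 1 — Resonance condition Im(Z)=0 gives ω₀ = 1/√(LC).
Step 2 — ω₀ = 1/√(0.00655·1.05e-09) = 3.813e+05 rad/s.
Step 3 — f₀ = ω₀/(2π) = 6.069e+04 Hz.

f₀ = 6.069e+04 Hz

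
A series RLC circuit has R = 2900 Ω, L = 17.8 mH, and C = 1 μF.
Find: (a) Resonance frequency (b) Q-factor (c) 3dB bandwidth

Step 1 — Resonance condition Im(Z)=0 gives ω₀ = 1/√(LC).
Step 2 — ω₀ = 1/√(0.0178·1e-06) = 7495 rad/s.
Step 3 — f₀ = ω₀/(2π) = 1193 Hz.
Step 4 — Series Q: Q = ω₀L/R = 7495·0.0178/2900 = 0.04601.
Step 5 — 3dB bandwidth: Δω = ω₀/Q = 1.629e+05 rad/s; BW = Δω/(2π) = 2.593e+04 Hz.

(a) f₀ = 1193 Hz  (b) Q = 0.04601  (c) BW = 2.593e+04 Hz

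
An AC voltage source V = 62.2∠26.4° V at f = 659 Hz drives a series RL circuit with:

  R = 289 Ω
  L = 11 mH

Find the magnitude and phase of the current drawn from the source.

Step 1 — Angular frequency: ω = 2π·f = 2π·659 = 4141 rad/s.
Step 2 — Component impedances:
  R: Z = R = 289 Ω
  L: Z = jωL = j·4141·0.011 = 0 + j45.55 Ω
Step 3 — Series combination: Z_total = R + L = 289 + j45.55 Ω = 292.6∠9.0° Ω.
Step 4 — Source phasor: V = 62.2∠26.4° V = 55.71 + j27.66 V.
Step 5 — Ohm's law: I = V / Z_total = (55.71 + j27.66) / (289 + j45.55) = 0.2028 + j0.06373 A.
Step 6 — Convert to polar: |I| = 0.2126 A, ∠I = 17.4°.

I = 0.2126∠17.4° A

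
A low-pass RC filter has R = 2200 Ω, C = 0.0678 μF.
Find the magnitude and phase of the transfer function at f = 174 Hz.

Step 1 — Angular frequency: ω = 2π·174 = 1093 rad/s.
Step 2 — Transfer function: H(jω) = 1/(1 + jωRC).
Step 3 — Denominator: 1 + jωRC = 1 + j·1093·2200·6.78e-08 = 1 + j0.1631.
Step 4 — H = 0.9741 - j0.1588.
Step 5 — Magnitude: |H| = 0.987 (-0.1 dB); phase: φ = -9.3°.

|H| = 0.987 (-0.1 dB), φ = -9.3°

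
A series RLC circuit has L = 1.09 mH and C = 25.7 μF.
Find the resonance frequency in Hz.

Step 1 — Resonance condition Im(Z)=0 gives ω₀ = 1/√(LC).
Step 2 — ω₀ = 1/√(0.00109·2.57e-05) = 5975 rad/s.
Step 3 — f₀ = ω₀/(2π) = 950.9 Hz.

f₀ = 950.9 Hz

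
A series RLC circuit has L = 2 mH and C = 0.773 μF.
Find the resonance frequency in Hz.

Step 1 — Resonance condition Im(Z)=0 gives ω₀ = 1/√(LC).
Step 2 — ω₀ = 1/√(0.002·7.73e-07) = 2.543e+04 rad/s.
Step 3 — f₀ = ω₀/(2π) = 4048 Hz.

f₀ = 4048 Hz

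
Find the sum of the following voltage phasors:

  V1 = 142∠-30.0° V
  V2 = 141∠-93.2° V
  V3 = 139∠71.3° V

Step 1 — Convert each phasor to rectangular form:
  V1 = 142·(cos(-30.0°) + j·sin(-30.0°)) = 123 - j71 V
  V2 = 141·(cos(-93.2°) + j·sin(-93.2°)) = -7.871 - j140.8 V
  V3 = 139·(cos(71.3°) + j·sin(71.3°)) = 44.57 + j131.7 V
Step 2 — Sum components: V_total = 159.7 - j80.12 V.
Step 3 — Convert to polar: |V_total| = 178.6 V, ∠V_total = -26.6°.

V_total = 178.6∠-26.6° V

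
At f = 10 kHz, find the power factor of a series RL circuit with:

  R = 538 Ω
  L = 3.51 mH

Step 1 — Angular frequency: ω = 2π·f = 2π·1e+04 = 6.283e+04 rad/s.
Step 2 — Component impedances:
  R: Z = R = 538 Ω
  L: Z = jωL = j·6.283e+04·0.00351 = 0 + j220.5 Ω
Step 3 — Series combination: Z_total = R + L = 538 + j220.5 Ω = 581.4∠22.3° Ω.
Step 4 — Power factor: PF = cos(φ) = Re(Z)/|Z| = 538/581.45 = 0.9253.
Step 5 — Type: Im(Z) = 220.5 ⇒ lagging (phase φ = 22.3°).

PF = 0.9253 (lagging, φ = 22.3°)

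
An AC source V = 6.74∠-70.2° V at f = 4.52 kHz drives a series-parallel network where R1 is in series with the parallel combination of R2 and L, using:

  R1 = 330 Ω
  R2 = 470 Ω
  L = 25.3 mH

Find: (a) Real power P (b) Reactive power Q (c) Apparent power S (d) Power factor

Step 1 — Angular frequency: ω = 2π·f = 2π·4520 = 2.84e+04 rad/s.
Step 2 — Component impedances:
  R1: Z = R = 330 Ω
  R2: Z = R = 470 Ω
  L: Z = jωL = j·2.84e+04·0.0253 = 0 + j718.5 Ω
Step 3 — Parallel branch: R2 || L = 1/(1/R2 + 1/L) = 329.2 + j215.3 Ω.
Step 4 — Series with R1: Z_total = R1 + (R2 || L) = 659.2 + j215.3 Ω = 693.4∠18.1° Ω.
Step 5 — Source phasor: V = 6.74∠-70.2° V = 2.283 - j6.342 V.
Step 6 — Current: I = V / Z = 0.0002902 - j0.009715 A = 0.00972∠-88.3° A.
Step 7 — Complex power: S = V·I* = 0.06227 + j0.02034 VA.
Step 8 — Real power: P = Re(S) = 0.06227 W.
Step 9 — Reactive power: Q = Im(S) = 0.02034 VAR.
Step 10 — Apparent power: |S| = 0.06551 VA.
Step 11 — Power factor: PF = P/|S| = 0.9506 (lagging).

(a) P = 0.06227 W  (b) Q = 0.02034 VAR  (c) S = 0.06551 VA  (d) PF = 0.9506 (lagging)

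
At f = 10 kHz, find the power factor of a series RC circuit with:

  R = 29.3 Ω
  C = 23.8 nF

Step 1 — Angular frequency: ω = 2π·f = 2π·1e+04 = 6.283e+04 rad/s.
Step 2 — Component impedances:
  R: Z = R = 29.3 Ω
  C: Z = 1/(jωC) = -j/(ω·C) = 0 - j668.7 Ω
Step 3 — Series combination: Z_total = R + C = 29.3 - j668.7 Ω = 669.4∠-87.5° Ω.
Step 4 — Power factor: PF = cos(φ) = Re(Z)/|Z| = 29.3/669.4 = 0.04377.
Step 5 — Type: Im(Z) = -668.7 ⇒ leading (phase φ = -87.5°).

PF = 0.04377 (leading, φ = -87.5°)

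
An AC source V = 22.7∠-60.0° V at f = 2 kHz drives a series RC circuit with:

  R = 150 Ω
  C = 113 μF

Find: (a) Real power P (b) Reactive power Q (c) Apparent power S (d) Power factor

Step 1 — Angular frequency: ω = 2π·f = 2π·2000 = 1.257e+04 rad/s.
Step 2 — Component impedances:
  R: Z = R = 150 Ω
  C: Z = 1/(jωC) = -j/(ω·C) = 0 - j0.7042 Ω
Step 3 — Series combination: Z_total = R + C = 150 - j0.7042 Ω = 150∠-0.3° Ω.
Step 4 — Source phasor: V = 22.7∠-60.0° V = 11.35 - j19.66 V.
Step 5 — Current: I = V / Z = 0.07628 - j0.1307 A = 0.1513∠-59.7° A.
Step 6 — Complex power: S = V·I* = 3.435 - j0.01613 VA.
Step 7 — Real power: P = Re(S) = 3.435 W.
Step 8 — Reactive power: Q = Im(S) = -0.01613 VAR.
Step 9 — Apparent power: |S| = 3.435 VA.
Step 10 — Power factor: PF = P/|S| = 1 (leading).

(a) P = 3.435 W  (b) Q = -0.01613 VAR  (c) S = 3.435 VA  (d) PF = 1 (leading)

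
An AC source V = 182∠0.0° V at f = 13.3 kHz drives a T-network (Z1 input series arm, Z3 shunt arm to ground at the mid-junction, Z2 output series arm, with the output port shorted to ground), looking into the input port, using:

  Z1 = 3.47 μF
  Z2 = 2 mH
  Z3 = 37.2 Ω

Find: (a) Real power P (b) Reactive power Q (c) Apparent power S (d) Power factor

Step 1 — Angular frequency: ω = 2π·f = 2π·1.33e+04 = 8.357e+04 rad/s.
Step 2 — Component impedances:
  Z1: Z = 1/(jωC) = -j/(ω·C) = 0 - j3.449 Ω
  Z2: Z = jωL = j·8.357e+04·0.002 = 0 + j167.1 Ω
  Z3: Z = R = 37.2 Ω
Step 3 — With the output port shorted to ground, the output series arm Z2 runs from the junction to ground; the shunt arm Z3 also runs from the junction to ground. They appear in parallel: Z3 || Z2 = 35.44 + j7.889 Ω.
Step 4 — Series with input arm Z1: Z_in = Z1 + (Z3 || Z2) = 35.44 + j4.44 Ω = 35.72∠7.1° Ω.
Step 5 — Source phasor: V = 182∠0.0° V = 182 V.
Step 6 — Current: I = V / Z = 5.056 - j0.6334 A = 5.095∠-7.1° A.
Step 7 — Complex power: S = V·I* = 920.1 + j115.3 VA.
Step 8 — Real power: P = Re(S) = 920.1 W.
Step 9 — Reactive power: Q = Im(S) = 115.3 VAR.
Step 10 — Apparent power: |S| = 927.3 VA.
Step 11 — Power factor: PF = P/|S| = 0.9922 (lagging).

(a) P = 920.1 W  (b) Q = 115.3 VAR  (c) S = 927.3 VA  (d) PF = 0.9922 (lagging)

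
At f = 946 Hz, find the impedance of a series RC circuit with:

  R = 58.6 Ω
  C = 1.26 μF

Step 1 — Angular frequency: ω = 2π·f = 2π·946 = 5944 rad/s.
Step 2 — Component impedances:
  R: Z = R = 58.6 Ω
  C: Z = 1/(jωC) = -j/(ω·C) = 0 - j133.5 Ω
Step 3 — Series combination: Z_total = R + C = 58.6 - j133.5 Ω = 145.8∠-66.3° Ω.

Z = 58.6 - j133.5 Ω = 145.8∠-66.3° Ω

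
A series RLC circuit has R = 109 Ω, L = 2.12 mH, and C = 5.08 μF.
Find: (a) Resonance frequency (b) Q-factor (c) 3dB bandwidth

Step 1 — Resonance condition Im(Z)=0 gives ω₀ = 1/√(LC).
Step 2 — ω₀ = 1/√(0.00212·5.08e-06) = 9636 rad/s.
Step 3 — f₀ = ω₀/(2π) = 1534 Hz.
Step 4 — Series Q: Q = ω₀L/R = 9636·0.00212/109 = 0.1874.
Step 5 — 3dB bandwidth: Δω = ω₀/Q = 5.142e+04 rad/s; BW = Δω/(2π) = 8183 Hz.

(a) f₀ = 1534 Hz  (b) Q = 0.1874  (c) BW = 8183 Hz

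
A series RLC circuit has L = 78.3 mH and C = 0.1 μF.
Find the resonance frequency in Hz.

Step 1 — Resonance condition Im(Z)=0 gives ω₀ = 1/√(LC).
Step 2 — ω₀ = 1/√(0.0783·1e-07) = 1.13e+04 rad/s.
Step 3 — f₀ = ω₀/(2π) = 1799 Hz.

f₀ = 1799 Hz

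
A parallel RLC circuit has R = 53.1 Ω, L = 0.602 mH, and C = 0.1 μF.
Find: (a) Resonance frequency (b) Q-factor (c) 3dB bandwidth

Step 1 — Resonance: ω₀ = 1/√(LC) = 1/√(0.000602·1e-07) = 1.289e+05 rad/s.
Step 2 — f₀ = ω₀/(2π) = 2.051e+04 Hz.
Step 3 — Parallel Q: Q = R/(ω₀L) = 53.1/(1.289e+05·0.000602) = 0.6844.
Step 4 — Bandwidth: Δω = ω₀/Q = 1.883e+05 rad/s; BW = Δω/(2π) = 2.997e+04 Hz.

(a) f₀ = 2.051e+04 Hz  (b) Q = 0.6844  (c) BW = 2.997e+04 Hz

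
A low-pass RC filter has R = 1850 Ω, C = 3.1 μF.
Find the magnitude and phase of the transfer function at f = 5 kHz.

Step 1 — Angular frequency: ω = 2π·5000 = 3.142e+04 rad/s.
Step 2 — Transfer function: H(jω) = 1/(1 + jωRC).
Step 3 — Denominator: 1 + jωRC = 1 + j·3.142e+04·1850·3.1e-06 = 1 + j180.2.
Step 4 — H = 3.08e-05 - j0.00555.
Step 5 — Magnitude: |H| = 0.00555 (-45.1 dB); phase: φ = -89.7°.

|H| = 0.00555 (-45.1 dB), φ = -89.7°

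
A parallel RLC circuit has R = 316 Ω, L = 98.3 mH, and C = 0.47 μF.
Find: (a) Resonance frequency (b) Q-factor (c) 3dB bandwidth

Step 1 — Resonance: ω₀ = 1/√(LC) = 1/√(0.0983·4.7e-07) = 4652 rad/s.
Step 2 — f₀ = ω₀/(2π) = 740.4 Hz.
Step 3 — Parallel Q: Q = R/(ω₀L) = 316/(4652·0.0983) = 0.691.
Step 4 — Bandwidth: Δω = ω₀/Q = 6733 rad/s; BW = Δω/(2π) = 1072 Hz.

(a) f₀ = 740.4 Hz  (b) Q = 0.691  (c) BW = 1072 Hz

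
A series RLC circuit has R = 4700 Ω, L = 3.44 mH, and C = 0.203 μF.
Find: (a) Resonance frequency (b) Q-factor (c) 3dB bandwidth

Step 1 — Resonance: ω₀ = 1/√(LC) = 1/√(0.00344·2.03e-07) = 3.784e+04 rad/s.
Step 2 — f₀ = ω₀/(2π) = 6023 Hz.
Step 3 — Series Q: Q = ω₀L/R = 3.784e+04·0.00344/4700 = 0.0277.
Step 4 — Bandwidth: Δω = ω₀/Q = 1.366e+06 rad/s; BW = Δω/(2π) = 2.175e+05 Hz.

(a) f₀ = 6023 Hz  (b) Q = 0.0277  (c) BW = 2.175e+05 Hz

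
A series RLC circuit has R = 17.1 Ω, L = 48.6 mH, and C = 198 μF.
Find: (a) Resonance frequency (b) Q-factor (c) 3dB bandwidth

Step 1 — Resonance: ω₀ = 1/√(LC) = 1/√(0.0486·0.000198) = 322.4 rad/s.
Step 2 — f₀ = ω₀/(2π) = 51.31 Hz.
Step 3 — Series Q: Q = ω₀L/R = 322.4·0.0486/17.1 = 0.9162.
Step 4 — Bandwidth: Δω = ω₀/Q = 351.9 rad/s; BW = Δω/(2π) = 56 Hz.

(a) f₀ = 51.31 Hz  (b) Q = 0.9162  (c) BW = 56 Hz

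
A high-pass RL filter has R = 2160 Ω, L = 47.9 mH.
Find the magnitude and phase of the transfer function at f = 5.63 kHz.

Step 1 — Angular frequency: ω = 2π·5630 = 3.537e+04 rad/s.
Step 2 — Transfer function: H(jω) = jωL/(R + jωL).
Step 3 — Numerator jωL = j·1694; denominator R + jωL = 2160 + j1694.
Step 4 — H = 0.3809 + j0.4856.
Step 5 — Magnitude: |H| = 0.6172 (-4.2 dB); phase: φ = 51.9°.

|H| = 0.6172 (-4.2 dB), φ = 51.9°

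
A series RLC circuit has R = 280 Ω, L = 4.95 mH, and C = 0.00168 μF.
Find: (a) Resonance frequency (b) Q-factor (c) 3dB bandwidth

Step 1 — Resonance: ω₀ = 1/√(LC) = 1/√(0.00495·1.68e-09) = 3.468e+05 rad/s.
Step 2 — f₀ = ω₀/(2π) = 5.519e+04 Hz.
Step 3 — Series Q: Q = ω₀L/R = 3.468e+05·0.00495/280 = 6.13.
Step 4 — Bandwidth: Δω = ω₀/Q = 5.657e+04 rad/s; BW = Δω/(2π) = 9003 Hz.

(a) f₀ = 5.519e+04 Hz  (b) Q = 6.13  (c) BW = 9003 Hz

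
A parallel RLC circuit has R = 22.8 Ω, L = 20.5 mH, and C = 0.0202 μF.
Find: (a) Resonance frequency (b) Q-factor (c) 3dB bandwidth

Step 1 — Resonance: ω₀ = 1/√(LC) = 1/√(0.0205·2.02e-08) = 4.914e+04 rad/s.
Step 2 — f₀ = ω₀/(2π) = 7821 Hz.
Step 3 — Parallel Q: Q = R/(ω₀L) = 22.8/(4.914e+04·0.0205) = 0.02263.
Step 4 — Bandwidth: Δω = ω₀/Q = 2.171e+06 rad/s; BW = Δω/(2π) = 3.456e+05 Hz.

(a) f₀ = 7821 Hz  (b) Q = 0.02263  (c) BW = 3.456e+05 Hz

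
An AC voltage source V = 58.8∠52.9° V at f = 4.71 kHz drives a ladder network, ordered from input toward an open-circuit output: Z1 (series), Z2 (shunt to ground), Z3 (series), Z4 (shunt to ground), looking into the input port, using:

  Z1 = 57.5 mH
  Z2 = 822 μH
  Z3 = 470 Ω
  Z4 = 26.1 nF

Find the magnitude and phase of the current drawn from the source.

Step 1 — Angular frequency: ω = 2π·f = 2π·4710 = 2.959e+04 rad/s.
Step 2 — Component impedances:
  Z1: Z = jωL = j·2.959e+04·0.0575 = 0 + j1702 Ω
  Z2: Z = jωL = j·2.959e+04·0.000822 = 0 + j24.33 Ω
  Z3: Z = R = 470 Ω
  Z4: Z = 1/(jωC) = -j/(ω·C) = 0 - j1295 Ω
Step 3 — Ladder network (open output): work backward from the far end, alternating series and parallel combinations. Z_in = 0.1516 + j1726 Ω = 1726∠90.0° Ω.
Step 4 — Source phasor: V = 58.8∠52.9° V = 35.47 + j46.9 V.
Step 5 — Ohm's law: I = V / Z_total = (35.47 + j46.9) / (0.1516 + j1726) = 0.02717 - j0.02054 A.
Step 6 — Convert to polar: |I| = 0.03406 A, ∠I = -37.1°.

I = 0.03406∠-37.1° A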